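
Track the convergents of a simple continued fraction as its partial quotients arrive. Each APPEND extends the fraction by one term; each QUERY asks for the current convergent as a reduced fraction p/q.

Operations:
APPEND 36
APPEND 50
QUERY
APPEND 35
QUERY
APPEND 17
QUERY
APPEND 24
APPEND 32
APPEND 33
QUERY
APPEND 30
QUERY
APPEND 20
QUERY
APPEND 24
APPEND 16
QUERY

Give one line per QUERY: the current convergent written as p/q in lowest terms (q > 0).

APPEND 36: p_0 = 36·1 + 0 = 36, q_0 = 36·0 + 1 = 1 → 36/1
APPEND 50: p_1 = 50·36 + 1 = 1801, q_1 = 50·1 + 0 = 50 → 1801/50
APPEND 35: p_2 = 35·1801 + 36 = 63071, q_2 = 35·50 + 1 = 1751 → 63071/1751
APPEND 17: p_3 = 17·63071 + 1801 = 1074008, q_3 = 17·1751 + 50 = 29817 → 1074008/29817
APPEND 24: p_4 = 24·1074008 + 63071 = 25839263, q_4 = 24·29817 + 1751 = 717359 → 25839263/717359
APPEND 32: p_5 = 32·25839263 + 1074008 = 827930424, q_5 = 32·717359 + 29817 = 22985305 → 827930424/22985305
APPEND 33: p_6 = 33·827930424 + 25839263 = 27347543255, q_6 = 33·22985305 + 717359 = 759232424 → 27347543255/759232424
APPEND 30: p_7 = 30·27347543255 + 827930424 = 821254228074, q_7 = 30·759232424 + 22985305 = 22799958025 → 821254228074/22799958025
APPEND 20: p_8 = 20·821254228074 + 27347543255 = 16452432104735, q_8 = 20·22799958025 + 759232424 = 456758392924 → 16452432104735/456758392924
APPEND 24: p_9 = 24·16452432104735 + 821254228074 = 395679624741714, q_9 = 24·456758392924 + 22799958025 = 10985001388201 → 395679624741714/10985001388201
APPEND 16: p_10 = 16·395679624741714 + 16452432104735 = 6347326427972159, q_10 = 16·10985001388201 + 456758392924 = 176216780604140 → 6347326427972159/176216780604140

1801/50
63071/1751
1074008/29817
27347543255/759232424
821254228074/22799958025
16452432104735/456758392924
6347326427972159/176216780604140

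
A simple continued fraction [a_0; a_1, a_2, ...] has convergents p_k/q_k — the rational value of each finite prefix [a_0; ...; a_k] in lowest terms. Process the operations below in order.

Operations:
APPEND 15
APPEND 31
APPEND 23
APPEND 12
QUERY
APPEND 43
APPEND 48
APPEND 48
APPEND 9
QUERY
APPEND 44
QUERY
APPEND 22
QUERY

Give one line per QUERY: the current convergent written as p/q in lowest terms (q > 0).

129262/8599
115852166653/7706926870
5110338080003/339959130687
112543289926719/7486807801984

APPEND 15: p_0 = 15·1 + 0 = 15, q_0 = 15·0 + 1 = 1 → 15/1
APPEND 31: p_1 = 31·15 + 1 = 466, q_1 = 31·1 + 0 = 31 → 466/31
APPEND 23: p_2 = 23·466 + 15 = 10733, q_2 = 23·31 + 1 = 714 → 10733/714
APPEND 12: p_3 = 12·10733 + 466 = 129262, q_3 = 12·714 + 31 = 8599 → 129262/8599
APPEND 43: p_4 = 43·129262 + 10733 = 5568999, q_4 = 43·8599 + 714 = 370471 → 5568999/370471
APPEND 48: p_5 = 48·5568999 + 129262 = 267441214, q_5 = 48·370471 + 8599 = 17791207 → 267441214/17791207
APPEND 48: p_6 = 48·267441214 + 5568999 = 12842747271, q_6 = 48·17791207 + 370471 = 854348407 → 12842747271/854348407
APPEND 9: p_7 = 9·12842747271 + 267441214 = 115852166653, q_7 = 9·854348407 + 17791207 = 7706926870 → 115852166653/7706926870
APPEND 44: p_8 = 44·115852166653 + 12842747271 = 5110338080003, q_8 = 44·7706926870 + 854348407 = 339959130687 → 5110338080003/339959130687
APPEND 22: p_9 = 22·5110338080003 + 115852166653 = 112543289926719, q_9 = 22·339959130687 + 7706926870 = 7486807801984 → 112543289926719/7486807801984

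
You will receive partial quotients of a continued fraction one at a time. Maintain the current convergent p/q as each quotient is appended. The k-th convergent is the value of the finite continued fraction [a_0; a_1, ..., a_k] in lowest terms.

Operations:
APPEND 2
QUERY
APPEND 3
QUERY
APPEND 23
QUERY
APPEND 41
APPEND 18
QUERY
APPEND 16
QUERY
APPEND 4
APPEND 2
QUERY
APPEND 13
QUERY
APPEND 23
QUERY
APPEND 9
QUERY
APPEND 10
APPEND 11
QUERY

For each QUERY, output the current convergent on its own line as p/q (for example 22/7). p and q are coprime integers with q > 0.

2/1
7/3
163/70
120583/51784
1936018/831417
17665328/7586321
237513919/101999625
5480485465/2353577696
49561883104/21284198889
5561654364659/2388435431335

APPEND 2: p_0 = 2·1 + 0 = 2, q_0 = 2·0 + 1 = 1 → 2/1
APPEND 3: p_1 = 3·2 + 1 = 7, q_1 = 3·1 + 0 = 3 → 7/3
APPEND 23: p_2 = 23·7 + 2 = 163, q_2 = 23·3 + 1 = 70 → 163/70
APPEND 41: p_3 = 41·163 + 7 = 6690, q_3 = 41·70 + 3 = 2873 → 6690/2873
APPEND 18: p_4 = 18·6690 + 163 = 120583, q_4 = 18·2873 + 70 = 51784 → 120583/51784
APPEND 16: p_5 = 16·120583 + 6690 = 1936018, q_5 = 16·51784 + 2873 = 831417 → 1936018/831417
APPEND 4: p_6 = 4·1936018 + 120583 = 7864655, q_6 = 4·831417 + 51784 = 3377452 → 7864655/3377452
APPEND 2: p_7 = 2·7864655 + 1936018 = 17665328, q_7 = 2·3377452 + 831417 = 7586321 → 17665328/7586321
APPEND 13: p_8 = 13·17665328 + 7864655 = 237513919, q_8 = 13·7586321 + 3377452 = 101999625 → 237513919/101999625
APPEND 23: p_9 = 23·237513919 + 17665328 = 5480485465, q_9 = 23·101999625 + 7586321 = 2353577696 → 5480485465/2353577696
APPEND 9: p_10 = 9·5480485465 + 237513919 = 49561883104, q_10 = 9·2353577696 + 101999625 = 21284198889 → 49561883104/21284198889
APPEND 10: p_11 = 10·49561883104 + 5480485465 = 501099316505, q_11 = 10·21284198889 + 2353577696 = 215195566586 → 501099316505/215195566586
APPEND 11: p_12 = 11·501099316505 + 49561883104 = 5561654364659, q_12 = 11·215195566586 + 21284198889 = 2388435431335 → 5561654364659/2388435431335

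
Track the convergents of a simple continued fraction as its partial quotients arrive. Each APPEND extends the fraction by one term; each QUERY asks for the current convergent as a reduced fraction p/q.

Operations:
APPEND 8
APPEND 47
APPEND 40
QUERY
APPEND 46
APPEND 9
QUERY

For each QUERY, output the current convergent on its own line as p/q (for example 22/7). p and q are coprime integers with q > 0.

APPEND 8: p_0 = 8·1 + 0 = 8, q_0 = 8·0 + 1 = 1 → 8/1
APPEND 47: p_1 = 47·8 + 1 = 377, q_1 = 47·1 + 0 = 47 → 377/47
APPEND 40: p_2 = 40·377 + 8 = 15088, q_2 = 40·47 + 1 = 1881 → 15088/1881
APPEND 46: p_3 = 46·15088 + 377 = 694425, q_3 = 46·1881 + 47 = 86573 → 694425/86573
APPEND 9: p_4 = 9·694425 + 15088 = 6264913, q_4 = 9·86573 + 1881 = 781038 → 6264913/781038

15088/1881
6264913/781038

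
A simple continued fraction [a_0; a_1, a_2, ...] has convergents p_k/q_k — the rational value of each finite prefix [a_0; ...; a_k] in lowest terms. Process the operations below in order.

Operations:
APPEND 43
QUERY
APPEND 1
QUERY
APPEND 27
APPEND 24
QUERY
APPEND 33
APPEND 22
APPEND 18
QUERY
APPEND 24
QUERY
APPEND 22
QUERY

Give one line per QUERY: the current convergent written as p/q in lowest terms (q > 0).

43/1
44/1
29588/673
388653679/8840203
9349225854/212654759
206071622467/4687244901

APPEND 43: p_0 = 43·1 + 0 = 43, q_0 = 43·0 + 1 = 1 → 43/1
APPEND 1: p_1 = 1·43 + 1 = 44, q_1 = 1·1 + 0 = 1 → 44/1
APPEND 27: p_2 = 27·44 + 43 = 1231, q_2 = 27·1 + 1 = 28 → 1231/28
APPEND 24: p_3 = 24·1231 + 44 = 29588, q_3 = 24·28 + 1 = 673 → 29588/673
APPEND 33: p_4 = 33·29588 + 1231 = 977635, q_4 = 33·673 + 28 = 22237 → 977635/22237
APPEND 22: p_5 = 22·977635 + 29588 = 21537558, q_5 = 22·22237 + 673 = 489887 → 21537558/489887
APPEND 18: p_6 = 18·21537558 + 977635 = 388653679, q_6 = 18·489887 + 22237 = 8840203 → 388653679/8840203
APPEND 24: p_7 = 24·388653679 + 21537558 = 9349225854, q_7 = 24·8840203 + 489887 = 212654759 → 9349225854/212654759
APPEND 22: p_8 = 22·9349225854 + 388653679 = 206071622467, q_8 = 22·212654759 + 8840203 = 4687244901 → 206071622467/4687244901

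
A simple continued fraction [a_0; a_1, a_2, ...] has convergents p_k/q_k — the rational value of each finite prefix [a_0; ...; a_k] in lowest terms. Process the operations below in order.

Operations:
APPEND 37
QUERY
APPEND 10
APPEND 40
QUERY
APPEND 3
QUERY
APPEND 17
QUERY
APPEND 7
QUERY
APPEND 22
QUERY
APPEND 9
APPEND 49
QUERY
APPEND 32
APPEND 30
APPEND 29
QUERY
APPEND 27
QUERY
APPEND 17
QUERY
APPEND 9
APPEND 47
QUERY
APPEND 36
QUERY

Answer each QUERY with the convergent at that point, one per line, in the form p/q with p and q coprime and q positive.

APPEND 37: p_0 = 37·1 + 0 = 37, q_0 = 37·0 + 1 = 1 → 37/1
APPEND 10: p_1 = 10·37 + 1 = 371, q_1 = 10·1 + 0 = 10 → 371/10
APPEND 40: p_2 = 40·371 + 37 = 14877, q_2 = 40·10 + 1 = 401 → 14877/401
APPEND 3: p_3 = 3·14877 + 371 = 45002, q_3 = 3·401 + 10 = 1213 → 45002/1213
APPEND 17: p_4 = 17·45002 + 14877 = 779911, q_4 = 17·1213 + 401 = 21022 → 779911/21022
APPEND 7: p_5 = 7·779911 + 45002 = 5504379, q_5 = 7·21022 + 1213 = 148367 → 5504379/148367
APPEND 22: p_6 = 22·5504379 + 779911 = 121876249, q_6 = 22·148367 + 21022 = 3285096 → 121876249/3285096
APPEND 9: p_7 = 9·121876249 + 5504379 = 1102390620, q_7 = 9·3285096 + 148367 = 29714231 → 1102390620/29714231
APPEND 49: p_8 = 49·1102390620 + 121876249 = 54139016629, q_8 = 49·29714231 + 3285096 = 1459282415 → 54139016629/1459282415
APPEND 32: p_9 = 32·54139016629 + 1102390620 = 1733550922748, q_9 = 32·1459282415 + 29714231 = 46726751511 → 1733550922748/46726751511
APPEND 30: p_10 = 30·1733550922748 + 54139016629 = 52060666699069, q_10 = 30·46726751511 + 1459282415 = 1403261827745 → 52060666699069/1403261827745
APPEND 29: p_11 = 29·52060666699069 + 1733550922748 = 1511492885195749, q_11 = 29·1403261827745 + 46726751511 = 40741319756116 → 1511492885195749/40741319756116
APPEND 27: p_12 = 27·1511492885195749 + 52060666699069 = 40862368566984292, q_12 = 27·40741319756116 + 1403261827745 = 1101418895242877 → 40862368566984292/1101418895242877
APPEND 17: p_13 = 17·40862368566984292 + 1511492885195749 = 696171758523928713, q_13 = 17·1101418895242877 + 40741319756116 = 18764862538885025 → 696171758523928713/18764862538885025
APPEND 9: p_14 = 9·696171758523928713 + 40862368566984292 = 6306408195282342709, q_14 = 9·18764862538885025 + 1101418895242877 = 169985181745208102 → 6306408195282342709/169985181745208102
APPEND 47: p_15 = 47·6306408195282342709 + 696171758523928713 = 297097356936794036036, q_15 = 47·169985181745208102 + 18764862538885025 = 8008068404563665819 → 297097356936794036036/8008068404563665819
APPEND 36: p_16 = 36·297097356936794036036 + 6306408195282342709 = 10701811257919867640005, q_16 = 36·8008068404563665819 + 169985181745208102 = 288460447746037177586 → 10701811257919867640005/288460447746037177586

37/1
14877/401
45002/1213
779911/21022
5504379/148367
121876249/3285096
54139016629/1459282415
1511492885195749/40741319756116
40862368566984292/1101418895242877
696171758523928713/18764862538885025
297097356936794036036/8008068404563665819
10701811257919867640005/288460447746037177586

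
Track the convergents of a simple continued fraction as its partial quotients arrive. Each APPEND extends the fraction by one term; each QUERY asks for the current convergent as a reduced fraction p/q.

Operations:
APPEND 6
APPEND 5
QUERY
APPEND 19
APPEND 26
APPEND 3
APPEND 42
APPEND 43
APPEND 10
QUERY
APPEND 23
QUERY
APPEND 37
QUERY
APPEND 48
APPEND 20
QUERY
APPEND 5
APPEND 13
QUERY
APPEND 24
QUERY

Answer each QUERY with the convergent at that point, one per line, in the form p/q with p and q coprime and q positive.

APPEND 6: p_0 = 6·1 + 0 = 6, q_0 = 6·0 + 1 = 1 → 6/1
APPEND 5: p_1 = 5·6 + 1 = 31, q_1 = 5·1 + 0 = 5 → 31/5
APPEND 19: p_2 = 19·31 + 6 = 595, q_2 = 19·5 + 1 = 96 → 595/96
APPEND 26: p_3 = 26·595 + 31 = 15501, q_3 = 26·96 + 5 = 2501 → 15501/2501
APPEND 3: p_4 = 3·15501 + 595 = 47098, q_4 = 3·2501 + 96 = 7599 → 47098/7599
APPEND 42: p_5 = 42·47098 + 15501 = 1993617, q_5 = 42·7599 + 2501 = 321659 → 1993617/321659
APPEND 43: p_6 = 43·1993617 + 47098 = 85772629, q_6 = 43·321659 + 7599 = 13838936 → 85772629/13838936
APPEND 10: p_7 = 10·85772629 + 1993617 = 859719907, q_7 = 10·13838936 + 321659 = 138711019 → 859719907/138711019
APPEND 23: p_8 = 23·859719907 + 85772629 = 19859330490, q_8 = 23·138711019 + 13838936 = 3204192373 → 19859330490/3204192373
APPEND 37: p_9 = 37·19859330490 + 859719907 = 735654948037, q_9 = 37·3204192373 + 138711019 = 118693828820 → 735654948037/118693828820
APPEND 48: p_10 = 48·735654948037 + 19859330490 = 35331296836266, q_10 = 48·118693828820 + 3204192373 = 5700507975733 → 35331296836266/5700507975733
APPEND 20: p_11 = 20·35331296836266 + 735654948037 = 707361591673357, q_11 = 20·5700507975733 + 118693828820 = 114128853343480 → 707361591673357/114128853343480
APPEND 5: p_12 = 5·707361591673357 + 35331296836266 = 3572139255203051, q_12 = 5·114128853343480 + 5700507975733 = 576344774693133 → 3572139255203051/576344774693133
APPEND 13: p_13 = 13·3572139255203051 + 707361591673357 = 47145171909313020, q_13 = 13·576344774693133 + 114128853343480 = 7606610924354209 → 47145171909313020/7606610924354209
APPEND 24: p_14 = 24·47145171909313020 + 3572139255203051 = 1135056265078715531, q_14 = 24·7606610924354209 + 576344774693133 = 183135006959194149 → 1135056265078715531/183135006959194149

31/5
859719907/138711019
19859330490/3204192373
735654948037/118693828820
707361591673357/114128853343480
47145171909313020/7606610924354209
1135056265078715531/183135006959194149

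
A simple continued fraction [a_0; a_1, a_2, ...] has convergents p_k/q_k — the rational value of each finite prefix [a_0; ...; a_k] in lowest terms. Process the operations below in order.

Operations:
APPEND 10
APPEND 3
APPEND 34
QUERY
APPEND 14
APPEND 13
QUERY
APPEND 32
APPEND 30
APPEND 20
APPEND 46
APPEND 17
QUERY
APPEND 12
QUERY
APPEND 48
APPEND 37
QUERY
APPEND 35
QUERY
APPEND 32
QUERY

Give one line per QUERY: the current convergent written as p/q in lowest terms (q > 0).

1064/103
195115/18888
2951444765306/285712983249
35590730091919/3445341003872
63353930829656385/6132942344260757
2219098885527150893/214818644130295600
71074518267698484961/6880329554513719957

APPEND 10: p_0 = 10·1 + 0 = 10, q_0 = 10·0 + 1 = 1 → 10/1
APPEND 3: p_1 = 3·10 + 1 = 31, q_1 = 3·1 + 0 = 3 → 31/3
APPEND 34: p_2 = 34·31 + 10 = 1064, q_2 = 34·3 + 1 = 103 → 1064/103
APPEND 14: p_3 = 14·1064 + 31 = 14927, q_3 = 14·103 + 3 = 1445 → 14927/1445
APPEND 13: p_4 = 13·14927 + 1064 = 195115, q_4 = 13·1445 + 103 = 18888 → 195115/18888
APPEND 32: p_5 = 32·195115 + 14927 = 6258607, q_5 = 32·18888 + 1445 = 605861 → 6258607/605861
APPEND 30: p_6 = 30·6258607 + 195115 = 187953325, q_6 = 30·605861 + 18888 = 18194718 → 187953325/18194718
APPEND 20: p_7 = 20·187953325 + 6258607 = 3765325107, q_7 = 20·18194718 + 605861 = 364500221 → 3765325107/364500221
APPEND 46: p_8 = 46·3765325107 + 187953325 = 173392908247, q_8 = 46·364500221 + 18194718 = 16785204884 → 173392908247/16785204884
APPEND 17: p_9 = 17·173392908247 + 3765325107 = 2951444765306, q_9 = 17·16785204884 + 364500221 = 285712983249 → 2951444765306/285712983249
APPEND 12: p_10 = 12·2951444765306 + 173392908247 = 35590730091919, q_10 = 12·285712983249 + 16785204884 = 3445341003872 → 35590730091919/3445341003872
APPEND 48: p_11 = 48·35590730091919 + 2951444765306 = 1711306489177418, q_11 = 48·3445341003872 + 285712983249 = 165662081169105 → 1711306489177418/165662081169105
APPEND 37: p_12 = 37·1711306489177418 + 35590730091919 = 63353930829656385, q_12 = 37·165662081169105 + 3445341003872 = 6132942344260757 → 63353930829656385/6132942344260757
APPEND 35: p_13 = 35·63353930829656385 + 1711306489177418 = 2219098885527150893, q_13 = 35·6132942344260757 + 165662081169105 = 214818644130295600 → 2219098885527150893/214818644130295600
APPEND 32: p_14 = 32·2219098885527150893 + 63353930829656385 = 71074518267698484961, q_14 = 32·214818644130295600 + 6132942344260757 = 6880329554513719957 → 71074518267698484961/6880329554513719957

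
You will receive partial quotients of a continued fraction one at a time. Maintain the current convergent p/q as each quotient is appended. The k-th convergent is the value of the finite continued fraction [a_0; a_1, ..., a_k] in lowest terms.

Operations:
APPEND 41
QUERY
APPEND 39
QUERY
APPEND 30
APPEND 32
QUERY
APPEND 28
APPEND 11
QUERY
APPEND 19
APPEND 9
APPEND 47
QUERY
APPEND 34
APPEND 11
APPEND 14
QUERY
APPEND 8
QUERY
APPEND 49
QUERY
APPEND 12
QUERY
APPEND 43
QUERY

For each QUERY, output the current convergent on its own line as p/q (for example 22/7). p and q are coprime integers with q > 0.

APPEND 41: p_0 = 41·1 + 0 = 41, q_0 = 41·0 + 1 = 1 → 41/1
APPEND 39: p_1 = 39·41 + 1 = 1600, q_1 = 39·1 + 0 = 39 → 1600/39
APPEND 30: p_2 = 30·1600 + 41 = 48041, q_2 = 30·39 + 1 = 1171 → 48041/1171
APPEND 32: p_3 = 32·48041 + 1600 = 1538912, q_3 = 32·1171 + 39 = 37511 → 1538912/37511
APPEND 28: p_4 = 28·1538912 + 48041 = 43137577, q_4 = 28·37511 + 1171 = 1051479 → 43137577/1051479
APPEND 11: p_5 = 11·43137577 + 1538912 = 476052259, q_5 = 11·1051479 + 37511 = 11603780 → 476052259/11603780
APPEND 19: p_6 = 19·476052259 + 43137577 = 9088130498, q_6 = 19·11603780 + 1051479 = 221523299 → 9088130498/221523299
APPEND 9: p_7 = 9·9088130498 + 476052259 = 82269226741, q_7 = 9·221523299 + 11603780 = 2005313471 → 82269226741/2005313471
APPEND 47: p_8 = 47·82269226741 + 9088130498 = 3875741787325, q_8 = 47·2005313471 + 221523299 = 94471256436 → 3875741787325/94471256436
APPEND 34: p_9 = 34·3875741787325 + 82269226741 = 131857489995791, q_9 = 34·94471256436 + 2005313471 = 3214028032295 → 131857489995791/3214028032295
APPEND 11: p_10 = 11·131857489995791 + 3875741787325 = 1454308131741026, q_10 = 11·3214028032295 + 94471256436 = 35448779611681 → 1454308131741026/35448779611681
APPEND 14: p_11 = 14·1454308131741026 + 131857489995791 = 20492171334370155, q_11 = 14·35448779611681 + 3214028032295 = 499496942595829 → 20492171334370155/499496942595829
APPEND 8: p_12 = 8·20492171334370155 + 1454308131741026 = 165391678806702266, q_12 = 8·499496942595829 + 35448779611681 = 4031424320378313 → 165391678806702266/4031424320378313
APPEND 49: p_13 = 49·165391678806702266 + 20492171334370155 = 8124684432862781189, q_13 = 49·4031424320378313 + 499496942595829 = 198039288641133166 → 8124684432862781189/198039288641133166
APPEND 12: p_14 = 12·8124684432862781189 + 165391678806702266 = 97661604873160076534, q_14 = 12·198039288641133166 + 4031424320378313 = 2380502888013976305 → 97661604873160076534/2380502888013976305
APPEND 43: p_15 = 43·97661604873160076534 + 8124684432862781189 = 4207573693978746072151, q_15 = 43·2380502888013976305 + 198039288641133166 = 102559663473242114281 → 4207573693978746072151/102559663473242114281

41/1
1600/39
1538912/37511
476052259/11603780
3875741787325/94471256436
20492171334370155/499496942595829
165391678806702266/4031424320378313
8124684432862781189/198039288641133166
97661604873160076534/2380502888013976305
4207573693978746072151/102559663473242114281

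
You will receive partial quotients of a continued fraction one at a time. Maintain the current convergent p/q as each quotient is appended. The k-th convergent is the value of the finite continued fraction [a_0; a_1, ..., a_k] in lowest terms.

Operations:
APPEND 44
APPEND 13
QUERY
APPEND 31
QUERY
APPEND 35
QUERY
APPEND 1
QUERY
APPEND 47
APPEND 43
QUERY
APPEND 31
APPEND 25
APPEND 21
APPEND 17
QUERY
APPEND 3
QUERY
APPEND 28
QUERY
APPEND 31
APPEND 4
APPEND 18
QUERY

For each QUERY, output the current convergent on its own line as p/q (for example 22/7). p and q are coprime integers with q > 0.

APPEND 44: p_0 = 44·1 + 0 = 44, q_0 = 44·0 + 1 = 1 → 44/1
APPEND 13: p_1 = 13·44 + 1 = 573, q_1 = 13·1 + 0 = 13 → 573/13
APPEND 31: p_2 = 31·573 + 44 = 17807, q_2 = 31·13 + 1 = 404 → 17807/404
APPEND 35: p_3 = 35·17807 + 573 = 623818, q_3 = 35·404 + 13 = 14153 → 623818/14153
APPEND 1: p_4 = 1·623818 + 17807 = 641625, q_4 = 1·14153 + 404 = 14557 → 641625/14557
APPEND 47: p_5 = 47·641625 + 623818 = 30780193, q_5 = 47·14557 + 14153 = 698332 → 30780193/698332
APPEND 43: p_6 = 43·30780193 + 641625 = 1324189924, q_6 = 43·698332 + 14557 = 30042833 → 1324189924/30042833
APPEND 31: p_7 = 31·1324189924 + 30780193 = 41080667837, q_7 = 31·30042833 + 698332 = 932026155 → 41080667837/932026155
APPEND 25: p_8 = 25·41080667837 + 1324189924 = 1028340885849, q_8 = 25·932026155 + 30042833 = 23330696708 → 1028340885849/23330696708
APPEND 21: p_9 = 21·1028340885849 + 41080667837 = 21636239270666, q_9 = 21·23330696708 + 932026155 = 490876657023 → 21636239270666/490876657023
APPEND 17: p_10 = 17·21636239270666 + 1028340885849 = 368844408487171, q_10 = 17·490876657023 + 23330696708 = 8368233866099 → 368844408487171/8368233866099
APPEND 3: p_11 = 3·368844408487171 + 21636239270666 = 1128169464732179, q_11 = 3·8368233866099 + 490876657023 = 25595578255320 → 1128169464732179/25595578255320
APPEND 28: p_12 = 28·1128169464732179 + 368844408487171 = 31957589420988183, q_12 = 28·25595578255320 + 8368233866099 = 725044425015059 → 31957589420988183/725044425015059
APPEND 31: p_13 = 31·31957589420988183 + 1128169464732179 = 991813441515365852, q_13 = 31·725044425015059 + 25595578255320 = 22501972753722149 → 991813441515365852/22501972753722149
APPEND 4: p_14 = 4·991813441515365852 + 31957589420988183 = 3999211355482451591, q_14 = 4·22501972753722149 + 725044425015059 = 90732935439903655 → 3999211355482451591/90732935439903655
APPEND 18: p_15 = 18·3999211355482451591 + 991813441515365852 = 72977617840199494490, q_15 = 18·90732935439903655 + 22501972753722149 = 1655694810671987939 → 72977617840199494490/1655694810671987939

573/13
17807/404
623818/14153
641625/14557
1324189924/30042833
368844408487171/8368233866099
1128169464732179/25595578255320
31957589420988183/725044425015059
72977617840199494490/1655694810671987939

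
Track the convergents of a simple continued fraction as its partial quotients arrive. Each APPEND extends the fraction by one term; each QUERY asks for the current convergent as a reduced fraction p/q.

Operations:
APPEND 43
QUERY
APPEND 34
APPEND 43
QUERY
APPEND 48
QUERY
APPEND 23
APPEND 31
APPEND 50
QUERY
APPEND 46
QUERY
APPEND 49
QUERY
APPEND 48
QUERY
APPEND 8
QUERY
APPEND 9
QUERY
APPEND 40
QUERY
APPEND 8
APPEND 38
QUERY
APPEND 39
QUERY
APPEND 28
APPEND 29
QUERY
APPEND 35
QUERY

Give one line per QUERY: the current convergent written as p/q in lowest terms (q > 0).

43/1
62952/1463
3023159/70258
108093947509/2512095647
4974482072452/115606609327
243857715497657/5667235952670
11710144825959988/272142932337487
93925016323177561/2182810694652566
857035291734558037/19917439184210581
34375336685705499041/798880378063075806
10517045030226090412911/244415377998238122908
410440615907594904653894/9538610702394975610441
333993215038751214105590241/7761978547009064076852865
11701265380646735377116380378/271936574660362300245065531

APPEND 43: p_0 = 43·1 + 0 = 43, q_0 = 43·0 + 1 = 1 → 43/1
APPEND 34: p_1 = 34·43 + 1 = 1463, q_1 = 34·1 + 0 = 34 → 1463/34
APPEND 43: p_2 = 43·1463 + 43 = 62952, q_2 = 43·34 + 1 = 1463 → 62952/1463
APPEND 48: p_3 = 48·62952 + 1463 = 3023159, q_3 = 48·1463 + 34 = 70258 → 3023159/70258
APPEND 23: p_4 = 23·3023159 + 62952 = 69595609, q_4 = 23·70258 + 1463 = 1617397 → 69595609/1617397
APPEND 31: p_5 = 31·69595609 + 3023159 = 2160487038, q_5 = 31·1617397 + 70258 = 50209565 → 2160487038/50209565
APPEND 50: p_6 = 50·2160487038 + 69595609 = 108093947509, q_6 = 50·50209565 + 1617397 = 2512095647 → 108093947509/2512095647
APPEND 46: p_7 = 46·108093947509 + 2160487038 = 4974482072452, q_7 = 46·2512095647 + 50209565 = 115606609327 → 4974482072452/115606609327
APPEND 49: p_8 = 49·4974482072452 + 108093947509 = 243857715497657, q_8 = 49·115606609327 + 2512095647 = 5667235952670 → 243857715497657/5667235952670
APPEND 48: p_9 = 48·243857715497657 + 4974482072452 = 11710144825959988, q_9 = 48·5667235952670 + 115606609327 = 272142932337487 → 11710144825959988/272142932337487
APPEND 8: p_10 = 8·11710144825959988 + 243857715497657 = 93925016323177561, q_10 = 8·272142932337487 + 5667235952670 = 2182810694652566 → 93925016323177561/2182810694652566
APPEND 9: p_11 = 9·93925016323177561 + 11710144825959988 = 857035291734558037, q_11 = 9·2182810694652566 + 272142932337487 = 19917439184210581 → 857035291734558037/19917439184210581
APPEND 40: p_12 = 40·857035291734558037 + 93925016323177561 = 34375336685705499041, q_12 = 40·19917439184210581 + 2182810694652566 = 798880378063075806 → 34375336685705499041/798880378063075806
APPEND 8: p_13 = 8·34375336685705499041 + 857035291734558037 = 275859728777378550365, q_13 = 8·798880378063075806 + 19917439184210581 = 6410960463688817029 → 275859728777378550365/6410960463688817029
APPEND 38: p_14 = 38·275859728777378550365 + 34375336685705499041 = 10517045030226090412911, q_14 = 38·6410960463688817029 + 798880378063075806 = 244415377998238122908 → 10517045030226090412911/244415377998238122908
APPEND 39: p_15 = 39·10517045030226090412911 + 275859728777378550365 = 410440615907594904653894, q_15 = 39·244415377998238122908 + 6410960463688817029 = 9538610702394975610441 → 410440615907594904653894/9538610702394975610441
APPEND 28: p_16 = 28·410440615907594904653894 + 10517045030226090412911 = 11502854290442883420721943, q_16 = 28·9538610702394975610441 + 244415377998238122908 = 267325515045057555215256 → 11502854290442883420721943/267325515045057555215256
APPEND 29: p_17 = 29·11502854290442883420721943 + 410440615907594904653894 = 333993215038751214105590241, q_17 = 29·267325515045057555215256 + 9538610702394975610441 = 7761978547009064076852865 → 333993215038751214105590241/7761978547009064076852865
APPEND 35: p_18 = 35·333993215038751214105590241 + 11502854290442883420721943 = 11701265380646735377116380378, q_18 = 35·7761978547009064076852865 + 267325515045057555215256 = 271936574660362300245065531 → 11701265380646735377116380378/271936574660362300245065531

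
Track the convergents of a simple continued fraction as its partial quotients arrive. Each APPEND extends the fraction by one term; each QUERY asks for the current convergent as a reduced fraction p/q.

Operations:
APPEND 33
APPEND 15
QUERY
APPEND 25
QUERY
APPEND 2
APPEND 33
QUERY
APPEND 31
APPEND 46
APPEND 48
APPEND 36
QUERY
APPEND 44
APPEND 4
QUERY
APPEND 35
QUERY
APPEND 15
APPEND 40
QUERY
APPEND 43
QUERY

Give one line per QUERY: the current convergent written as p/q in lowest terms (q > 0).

APPEND 33: p_0 = 33·1 + 0 = 33, q_0 = 33·0 + 1 = 1 → 33/1
APPEND 15: p_1 = 15·33 + 1 = 496, q_1 = 15·1 + 0 = 15 → 496/15
APPEND 25: p_2 = 25·496 + 33 = 12433, q_2 = 25·15 + 1 = 376 → 12433/376
APPEND 2: p_3 = 2·12433 + 496 = 25362, q_3 = 2·376 + 15 = 767 → 25362/767
APPEND 33: p_4 = 33·25362 + 12433 = 849379, q_4 = 33·767 + 376 = 25687 → 849379/25687
APPEND 31: p_5 = 31·849379 + 25362 = 26356111, q_5 = 31·25687 + 767 = 797064 → 26356111/797064
APPEND 46: p_6 = 46·26356111 + 849379 = 1213230485, q_6 = 46·797064 + 25687 = 36690631 → 1213230485/36690631
APPEND 48: p_7 = 48·1213230485 + 26356111 = 58261419391, q_7 = 48·36690631 + 797064 = 1761947352 → 58261419391/1761947352
APPEND 36: p_8 = 36·58261419391 + 1213230485 = 2098624328561, q_8 = 36·1761947352 + 36690631 = 63466795303 → 2098624328561/63466795303
APPEND 44: p_9 = 44·2098624328561 + 58261419391 = 92397731876075, q_9 = 44·63466795303 + 1761947352 = 2794300940684 → 92397731876075/2794300940684
APPEND 4: p_10 = 4·92397731876075 + 2098624328561 = 371689551832861, q_10 = 4·2794300940684 + 63466795303 = 11240670558039 → 371689551832861/11240670558039
APPEND 35: p_11 = 35·371689551832861 + 92397731876075 = 13101532046026210, q_11 = 35·11240670558039 + 2794300940684 = 396217770472049 → 13101532046026210/396217770472049
APPEND 15: p_12 = 15·13101532046026210 + 371689551832861 = 196894670242226011, q_12 = 15·396217770472049 + 11240670558039 = 5954507227638774 → 196894670242226011/5954507227638774
APPEND 40: p_13 = 40·196894670242226011 + 13101532046026210 = 7888888341735066650, q_13 = 40·5954507227638774 + 396217770472049 = 238576506876023009 → 7888888341735066650/238576506876023009
APPEND 43: p_14 = 43·7888888341735066650 + 196894670242226011 = 339419093364850091961, q_14 = 43·238576506876023009 + 5954507227638774 = 10264744302896628161 → 339419093364850091961/10264744302896628161

496/15
12433/376
849379/25687
2098624328561/63466795303
371689551832861/11240670558039
13101532046026210/396217770472049
7888888341735066650/238576506876023009
339419093364850091961/10264744302896628161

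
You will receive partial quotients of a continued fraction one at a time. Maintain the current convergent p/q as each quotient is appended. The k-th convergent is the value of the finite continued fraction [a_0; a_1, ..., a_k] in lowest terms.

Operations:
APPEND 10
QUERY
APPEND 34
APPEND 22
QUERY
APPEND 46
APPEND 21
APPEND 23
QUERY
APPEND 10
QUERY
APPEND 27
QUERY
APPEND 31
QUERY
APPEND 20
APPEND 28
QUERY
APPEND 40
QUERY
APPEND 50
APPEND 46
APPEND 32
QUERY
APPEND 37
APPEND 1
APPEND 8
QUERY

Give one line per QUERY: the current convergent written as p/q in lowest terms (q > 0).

APPEND 10: p_0 = 10·1 + 0 = 10, q_0 = 10·0 + 1 = 1 → 10/1
APPEND 34: p_1 = 34·10 + 1 = 341, q_1 = 34·1 + 0 = 34 → 341/34
APPEND 22: p_2 = 22·341 + 10 = 7512, q_2 = 22·34 + 1 = 749 → 7512/749
APPEND 46: p_3 = 46·7512 + 341 = 345893, q_3 = 46·749 + 34 = 34488 → 345893/34488
APPEND 21: p_4 = 21·345893 + 7512 = 7271265, q_4 = 21·34488 + 749 = 724997 → 7271265/724997
APPEND 23: p_5 = 23·7271265 + 345893 = 167584988, q_5 = 23·724997 + 34488 = 16709419 → 167584988/16709419
APPEND 10: p_6 = 10·167584988 + 7271265 = 1683121145, q_6 = 10·16709419 + 724997 = 167819187 → 1683121145/167819187
APPEND 27: p_7 = 27·1683121145 + 167584988 = 45611855903, q_7 = 27·167819187 + 16709419 = 4547827468 → 45611855903/4547827468
APPEND 31: p_8 = 31·45611855903 + 1683121145 = 1415650654138, q_8 = 31·4547827468 + 167819187 = 141150470695 → 1415650654138/141150470695
APPEND 20: p_9 = 20·1415650654138 + 45611855903 = 28358624938663, q_9 = 20·141150470695 + 4547827468 = 2827557241368 → 28358624938663/2827557241368
APPEND 28: p_10 = 28·28358624938663 + 1415650654138 = 795457148936702, q_10 = 28·2827557241368 + 141150470695 = 79312753228999 → 795457148936702/79312753228999
APPEND 40: p_11 = 40·795457148936702 + 28358624938663 = 31846644582406743, q_11 = 40·79312753228999 + 2827557241368 = 3175337686401328 → 31846644582406743/3175337686401328
APPEND 50: p_12 = 50·31846644582406743 + 795457148936702 = 1593127686269273852, q_12 = 50·3175337686401328 + 79312753228999 = 158846197073295399 → 1593127686269273852/158846197073295399
APPEND 46: p_13 = 46·1593127686269273852 + 31846644582406743 = 73315720212969003935, q_13 = 46·158846197073295399 + 3175337686401328 = 7310100403057989682 → 73315720212969003935/7310100403057989682
APPEND 32: p_14 = 32·73315720212969003935 + 1593127686269273852 = 2347696174501277399772, q_14 = 32·7310100403057989682 + 158846197073295399 = 234082059094928965223 → 2347696174501277399772/234082059094928965223
APPEND 37: p_15 = 37·2347696174501277399772 + 73315720212969003935 = 86938074176760232795499, q_15 = 37·234082059094928965223 + 7310100403057989682 = 8668346286915429702933 → 86938074176760232795499/8668346286915429702933
APPEND 1: p_16 = 1·86938074176760232795499 + 2347696174501277399772 = 89285770351261510195271, q_16 = 1·8668346286915429702933 + 234082059094928965223 = 8902428346010358668156 → 89285770351261510195271/8902428346010358668156
APPEND 8: p_17 = 8·89285770351261510195271 + 86938074176760232795499 = 801224236986852314357667, q_17 = 8·8902428346010358668156 + 8668346286915429702933 = 79887773054998299048181 → 801224236986852314357667/79887773054998299048181

10/1
7512/749
167584988/16709419
1683121145/167819187
45611855903/4547827468
1415650654138/141150470695
795457148936702/79312753228999
31846644582406743/3175337686401328
2347696174501277399772/234082059094928965223
801224236986852314357667/79887773054998299048181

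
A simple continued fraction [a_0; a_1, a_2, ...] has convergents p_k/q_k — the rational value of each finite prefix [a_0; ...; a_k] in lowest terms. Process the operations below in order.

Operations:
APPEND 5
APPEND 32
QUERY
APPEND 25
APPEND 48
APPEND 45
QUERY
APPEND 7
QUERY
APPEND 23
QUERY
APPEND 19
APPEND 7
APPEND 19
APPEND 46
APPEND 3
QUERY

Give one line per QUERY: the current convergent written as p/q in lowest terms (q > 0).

APPEND 5: p_0 = 5·1 + 0 = 5, q_0 = 5·0 + 1 = 1 → 5/1
APPEND 32: p_1 = 32·5 + 1 = 161, q_1 = 32·1 + 0 = 32 → 161/32
APPEND 25: p_2 = 25·161 + 5 = 4030, q_2 = 25·32 + 1 = 801 → 4030/801
APPEND 48: p_3 = 48·4030 + 161 = 193601, q_3 = 48·801 + 32 = 38480 → 193601/38480
APPEND 45: p_4 = 45·193601 + 4030 = 8716075, q_4 = 45·38480 + 801 = 1732401 → 8716075/1732401
APPEND 7: p_5 = 7·8716075 + 193601 = 61206126, q_5 = 7·1732401 + 38480 = 12165287 → 61206126/12165287
APPEND 23: p_6 = 23·61206126 + 8716075 = 1416456973, q_6 = 23·12165287 + 1732401 = 281534002 → 1416456973/281534002
APPEND 19: p_7 = 19·1416456973 + 61206126 = 26973888613, q_7 = 19·281534002 + 12165287 = 5361311325 → 26973888613/5361311325
APPEND 7: p_8 = 7·26973888613 + 1416456973 = 190233677264, q_8 = 7·5361311325 + 281534002 = 37810713277 → 190233677264/37810713277
APPEND 19: p_9 = 19·190233677264 + 26973888613 = 3641413756629, q_9 = 19·37810713277 + 5361311325 = 723764863588 → 3641413756629/723764863588
APPEND 46: p_10 = 46·3641413756629 + 190233677264 = 167695266482198, q_10 = 46·723764863588 + 37810713277 = 33330994438325 → 167695266482198/33330994438325
APPEND 3: p_11 = 3·167695266482198 + 3641413756629 = 506727213203223, q_11 = 3·33330994438325 + 723764863588 = 100716748178563 → 506727213203223/100716748178563

161/32
8716075/1732401
61206126/12165287
1416456973/281534002
506727213203223/100716748178563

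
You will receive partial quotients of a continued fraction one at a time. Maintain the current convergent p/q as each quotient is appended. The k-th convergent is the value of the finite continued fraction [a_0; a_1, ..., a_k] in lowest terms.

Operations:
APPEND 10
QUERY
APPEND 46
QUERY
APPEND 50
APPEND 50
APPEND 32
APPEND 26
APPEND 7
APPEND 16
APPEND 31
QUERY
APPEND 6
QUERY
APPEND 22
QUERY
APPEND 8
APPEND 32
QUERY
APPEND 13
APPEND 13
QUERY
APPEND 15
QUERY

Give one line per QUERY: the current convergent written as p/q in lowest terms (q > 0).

10/1
461/46
3392984435794/338562757321
20467139436505/2042276141616
453670052038904/45268637872873
117248151835966488/11699392769860073
19979633570339023541/1993631258804832210
301222379356508665196/30056925179459788699

APPEND 10: p_0 = 10·1 + 0 = 10, q_0 = 10·0 + 1 = 1 → 10/1
APPEND 46: p_1 = 46·10 + 1 = 461, q_1 = 46·1 + 0 = 46 → 461/46
APPEND 50: p_2 = 50·461 + 10 = 23060, q_2 = 50·46 + 1 = 2301 → 23060/2301
APPEND 50: p_3 = 50·23060 + 461 = 1153461, q_3 = 50·2301 + 46 = 115096 → 1153461/115096
APPEND 32: p_4 = 32·1153461 + 23060 = 36933812, q_4 = 32·115096 + 2301 = 3685373 → 36933812/3685373
APPEND 26: p_5 = 26·36933812 + 1153461 = 961432573, q_5 = 26·3685373 + 115096 = 95934794 → 961432573/95934794
APPEND 7: p_6 = 7·961432573 + 36933812 = 6766961823, q_6 = 7·95934794 + 3685373 = 675228931 → 6766961823/675228931
APPEND 16: p_7 = 16·6766961823 + 961432573 = 109232821741, q_7 = 16·675228931 + 95934794 = 10899597690 → 109232821741/10899597690
APPEND 31: p_8 = 31·109232821741 + 6766961823 = 3392984435794, q_8 = 31·10899597690 + 675228931 = 338562757321 → 3392984435794/338562757321
APPEND 6: p_9 = 6·3392984435794 + 109232821741 = 20467139436505, q_9 = 6·338562757321 + 10899597690 = 2042276141616 → 20467139436505/2042276141616
APPEND 22: p_10 = 22·20467139436505 + 3392984435794 = 453670052038904, q_10 = 22·2042276141616 + 338562757321 = 45268637872873 → 453670052038904/45268637872873
APPEND 8: p_11 = 8·453670052038904 + 20467139436505 = 3649827555747737, q_11 = 8·45268637872873 + 2042276141616 = 364191379124600 → 3649827555747737/364191379124600
APPEND 32: p_12 = 32·3649827555747737 + 453670052038904 = 117248151835966488, q_12 = 32·364191379124600 + 45268637872873 = 11699392769860073 → 117248151835966488/11699392769860073
APPEND 13: p_13 = 13·117248151835966488 + 3649827555747737 = 1527875801423312081, q_13 = 13·11699392769860073 + 364191379124600 = 152456297387305549 → 1527875801423312081/152456297387305549
APPEND 13: p_14 = 13·1527875801423312081 + 117248151835966488 = 19979633570339023541, q_14 = 13·152456297387305549 + 11699392769860073 = 1993631258804832210 → 19979633570339023541/1993631258804832210
APPEND 15: p_15 = 15·19979633570339023541 + 1527875801423312081 = 301222379356508665196, q_15 = 15·1993631258804832210 + 152456297387305549 = 30056925179459788699 → 301222379356508665196/30056925179459788699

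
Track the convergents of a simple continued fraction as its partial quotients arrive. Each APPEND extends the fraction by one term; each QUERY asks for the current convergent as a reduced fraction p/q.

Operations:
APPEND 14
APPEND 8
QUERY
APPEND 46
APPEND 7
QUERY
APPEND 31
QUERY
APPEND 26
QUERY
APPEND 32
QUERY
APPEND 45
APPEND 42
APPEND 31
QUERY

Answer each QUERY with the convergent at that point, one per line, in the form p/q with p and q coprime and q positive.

APPEND 14: p_0 = 14·1 + 0 = 14, q_0 = 14·0 + 1 = 1 → 14/1
APPEND 8: p_1 = 8·14 + 1 = 113, q_1 = 8·1 + 0 = 8 → 113/8
APPEND 46: p_2 = 46·113 + 14 = 5212, q_2 = 46·8 + 1 = 369 → 5212/369
APPEND 7: p_3 = 7·5212 + 113 = 36597, q_3 = 7·369 + 8 = 2591 → 36597/2591
APPEND 31: p_4 = 31·36597 + 5212 = 1139719, q_4 = 31·2591 + 369 = 80690 → 1139719/80690
APPEND 26: p_5 = 26·1139719 + 36597 = 29669291, q_5 = 26·80690 + 2591 = 2100531 → 29669291/2100531
APPEND 32: p_6 = 32·29669291 + 1139719 = 950557031, q_6 = 32·2100531 + 80690 = 67297682 → 950557031/67297682
APPEND 45: p_7 = 45·950557031 + 29669291 = 42804735686, q_7 = 45·67297682 + 2100531 = 3030496221 → 42804735686/3030496221
APPEND 42: p_8 = 42·42804735686 + 950557031 = 1798749455843, q_8 = 42·3030496221 + 67297682 = 127348138964 → 1798749455843/127348138964
APPEND 31: p_9 = 31·1798749455843 + 42804735686 = 55804037866819, q_9 = 31·127348138964 + 3030496221 = 3950822804105 → 55804037866819/3950822804105

113/8
36597/2591
1139719/80690
29669291/2100531
950557031/67297682
55804037866819/3950822804105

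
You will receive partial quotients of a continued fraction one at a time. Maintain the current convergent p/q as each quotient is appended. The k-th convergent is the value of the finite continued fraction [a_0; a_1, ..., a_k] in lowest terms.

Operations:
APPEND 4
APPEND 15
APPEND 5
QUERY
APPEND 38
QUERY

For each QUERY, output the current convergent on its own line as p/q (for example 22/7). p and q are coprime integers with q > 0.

309/76
11803/2903

APPEND 4: p_0 = 4·1 + 0 = 4, q_0 = 4·0 + 1 = 1 → 4/1
APPEND 15: p_1 = 15·4 + 1 = 61, q_1 = 15·1 + 0 = 15 → 61/15
APPEND 5: p_2 = 5·61 + 4 = 309, q_2 = 5·15 + 1 = 76 → 309/76
APPEND 38: p_3 = 38·309 + 61 = 11803, q_3 = 38·76 + 15 = 2903 → 11803/2903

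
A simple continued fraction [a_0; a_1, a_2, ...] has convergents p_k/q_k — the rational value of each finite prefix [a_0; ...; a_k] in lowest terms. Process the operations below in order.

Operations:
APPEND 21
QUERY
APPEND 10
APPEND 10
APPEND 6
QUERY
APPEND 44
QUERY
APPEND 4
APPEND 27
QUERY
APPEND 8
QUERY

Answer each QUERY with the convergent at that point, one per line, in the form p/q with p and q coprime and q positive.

APPEND 21: p_0 = 21·1 + 0 = 21, q_0 = 21·0 + 1 = 1 → 21/1
APPEND 10: p_1 = 10·21 + 1 = 211, q_1 = 10·1 + 0 = 10 → 211/10
APPEND 10: p_2 = 10·211 + 21 = 2131, q_2 = 10·10 + 1 = 101 → 2131/101
APPEND 6: p_3 = 6·2131 + 211 = 12997, q_3 = 6·101 + 10 = 616 → 12997/616
APPEND 44: p_4 = 44·12997 + 2131 = 573999, q_4 = 44·616 + 101 = 27205 → 573999/27205
APPEND 4: p_5 = 4·573999 + 12997 = 2308993, q_5 = 4·27205 + 616 = 109436 → 2308993/109436
APPEND 27: p_6 = 27·2308993 + 573999 = 62916810, q_6 = 27·109436 + 27205 = 2981977 → 62916810/2981977
APPEND 8: p_7 = 8·62916810 + 2308993 = 505643473, q_7 = 8·2981977 + 109436 = 23965252 → 505643473/23965252

21/1
12997/616
573999/27205
62916810/2981977
505643473/23965252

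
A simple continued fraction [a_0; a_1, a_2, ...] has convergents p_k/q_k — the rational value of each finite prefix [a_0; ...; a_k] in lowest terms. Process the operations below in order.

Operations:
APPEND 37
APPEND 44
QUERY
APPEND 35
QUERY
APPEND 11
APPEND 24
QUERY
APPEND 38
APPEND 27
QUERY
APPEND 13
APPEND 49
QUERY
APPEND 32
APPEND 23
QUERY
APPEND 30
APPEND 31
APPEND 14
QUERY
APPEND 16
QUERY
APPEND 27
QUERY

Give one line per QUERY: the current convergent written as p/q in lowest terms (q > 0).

1629/44
57052/1541
15157876/409421
15584127079/420934232
9970927872363/269319214673
7353246758383399/198614478774208
96201699346576041956/2598450861332705387
1546082959735999695857/41760391195842349735
41840441612218567830095/1130129013149076148232

APPEND 37: p_0 = 37·1 + 0 = 37, q_0 = 37·0 + 1 = 1 → 37/1
APPEND 44: p_1 = 44·37 + 1 = 1629, q_1 = 44·1 + 0 = 44 → 1629/44
APPEND 35: p_2 = 35·1629 + 37 = 57052, q_2 = 35·44 + 1 = 1541 → 57052/1541
APPEND 11: p_3 = 11·57052 + 1629 = 629201, q_3 = 11·1541 + 44 = 16995 → 629201/16995
APPEND 24: p_4 = 24·629201 + 57052 = 15157876, q_4 = 24·16995 + 1541 = 409421 → 15157876/409421
APPEND 38: p_5 = 38·15157876 + 629201 = 576628489, q_5 = 38·409421 + 16995 = 15574993 → 576628489/15574993
APPEND 27: p_6 = 27·576628489 + 15157876 = 15584127079, q_6 = 27·15574993 + 409421 = 420934232 → 15584127079/420934232
APPEND 13: p_7 = 13·15584127079 + 576628489 = 203170280516, q_7 = 13·420934232 + 15574993 = 5487720009 → 203170280516/5487720009
APPEND 49: p_8 = 49·203170280516 + 15584127079 = 9970927872363, q_8 = 49·5487720009 + 420934232 = 269319214673 → 9970927872363/269319214673
APPEND 32: p_9 = 32·9970927872363 + 203170280516 = 319272862196132, q_9 = 32·269319214673 + 5487720009 = 8623702589545 → 319272862196132/8623702589545
APPEND 23: p_10 = 23·319272862196132 + 9970927872363 = 7353246758383399, q_10 = 23·8623702589545 + 269319214673 = 198614478774208 → 7353246758383399/198614478774208
APPEND 30: p_11 = 30·7353246758383399 + 319272862196132 = 220916675613698102, q_11 = 30·198614478774208 + 8623702589545 = 5967058065815785 → 220916675613698102/5967058065815785
APPEND 31: p_12 = 31·220916675613698102 + 7353246758383399 = 6855770190783024561, q_12 = 31·5967058065815785 + 198614478774208 = 185177414519063543 → 6855770190783024561/185177414519063543
APPEND 14: p_13 = 14·6855770190783024561 + 220916675613698102 = 96201699346576041956, q_13 = 14·185177414519063543 + 5967058065815785 = 2598450861332705387 → 96201699346576041956/2598450861332705387
APPEND 16: p_14 = 16·96201699346576041956 + 6855770190783024561 = 1546082959735999695857, q_14 = 16·2598450861332705387 + 185177414519063543 = 41760391195842349735 → 1546082959735999695857/41760391195842349735
APPEND 27: p_15 = 27·1546082959735999695857 + 96201699346576041956 = 41840441612218567830095, q_15 = 27·41760391195842349735 + 2598450861332705387 = 1130129013149076148232 → 41840441612218567830095/1130129013149076148232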